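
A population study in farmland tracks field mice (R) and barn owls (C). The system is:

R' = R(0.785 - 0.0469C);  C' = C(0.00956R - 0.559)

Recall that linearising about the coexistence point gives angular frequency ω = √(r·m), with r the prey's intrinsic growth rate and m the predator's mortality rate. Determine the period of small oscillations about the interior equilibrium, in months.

Here r = 0.785 and m = 0.559, so r·m = 0.439.
ω = √0.439 = 0.662 per month, hence T = 2π/ω ≈ 9.49 months.

T ≈ 9.49 months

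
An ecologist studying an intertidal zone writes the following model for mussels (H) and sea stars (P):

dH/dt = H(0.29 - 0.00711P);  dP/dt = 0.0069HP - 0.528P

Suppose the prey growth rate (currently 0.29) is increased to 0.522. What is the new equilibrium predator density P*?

At the interior fixed point, setting dH/dt = 0 with H > 0 fixes P* = (prey growth rate)/(HP coefficient) — independent of the other coefficients.
With the change, P* = 0.522/0.00711 = 73.4; it rises from 40.8.

P* ≈ 73.4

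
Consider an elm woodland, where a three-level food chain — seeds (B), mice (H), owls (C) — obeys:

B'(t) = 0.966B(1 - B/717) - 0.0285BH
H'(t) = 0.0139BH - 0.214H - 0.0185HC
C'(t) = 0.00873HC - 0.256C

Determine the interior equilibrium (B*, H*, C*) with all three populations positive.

From dC/dt = 0: 0.00873H* = 0.256, so H* = 29.3.
From dB/dt = 0: 0.966(1 - B*/717) = 0.0285·29.3, giving B* = 717·(1 - 0.865) = 96.7.
From dH/dt = 0: 0.0139·96.7 - 0.214 = 0.0185C*, so C* = 1.13/0.0185 = 61.1.

B* ≈ 96.7, H* ≈ 29.3, C* ≈ 61.1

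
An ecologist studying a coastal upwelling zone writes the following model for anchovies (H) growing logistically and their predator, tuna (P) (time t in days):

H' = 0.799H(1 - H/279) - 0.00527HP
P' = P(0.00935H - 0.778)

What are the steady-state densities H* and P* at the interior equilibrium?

H* ≈ 83.2, P* ≈ 106

From dP/dt = 0 with P > 0: 0.00935H* = 0.778, so H* = 83.2.
Substitute into dH/dt = 0: 0.799(1 - 83.2/279) = 0.00527P*.
The bracket is 0.702, giving P* = 0.561/0.00527 = 106.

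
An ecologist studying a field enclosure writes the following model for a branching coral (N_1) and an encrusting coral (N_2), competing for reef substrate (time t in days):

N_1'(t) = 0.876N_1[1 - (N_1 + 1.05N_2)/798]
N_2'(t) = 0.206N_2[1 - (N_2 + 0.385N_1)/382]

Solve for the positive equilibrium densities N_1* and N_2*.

N_1* ≈ 666, N_2* ≈ 126

Setting both brackets to zero gives the nullclines N_1 + 1.05N_2 = 798 and 0.385N_1 + N_2 = 382.
Substituting N_2 = 382 - 0.385N_1 into the first: N_1(1 - 1.05·0.385) = 798 - 1.05·382.
So N_1* = 397/0.596 = 666, and then N_2* = 382 - 0.385·666 = 126.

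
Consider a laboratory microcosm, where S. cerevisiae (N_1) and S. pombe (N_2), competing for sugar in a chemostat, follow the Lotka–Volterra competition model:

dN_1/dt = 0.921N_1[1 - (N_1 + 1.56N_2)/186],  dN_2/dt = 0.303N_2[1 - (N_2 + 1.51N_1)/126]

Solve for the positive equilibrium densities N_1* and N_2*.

N_1* ≈ 7.79, N_2* ≈ 114

Setting both brackets to zero gives the nullclines N_1 + 1.56N_2 = 186 and 1.51N_1 + N_2 = 126.
Substituting N_2 = 126 - 1.51N_1 into the first: N_1(1 - 1.56·1.51) = 186 - 1.56·126.
So N_1* = -10.6/-1.36 = 7.79, and then N_2* = 126 - 1.51·7.79 = 114.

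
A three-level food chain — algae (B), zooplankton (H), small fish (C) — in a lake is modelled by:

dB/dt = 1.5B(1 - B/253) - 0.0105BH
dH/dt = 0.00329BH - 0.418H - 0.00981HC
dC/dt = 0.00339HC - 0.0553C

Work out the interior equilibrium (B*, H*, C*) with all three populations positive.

From dC/dt = 0: 0.00339H* = 0.0553, so H* = 16.3.
From dB/dt = 0: 1.5(1 - B*/253) = 0.0105·16.3, giving B* = 253·(1 - 0.114) = 224.
From dH/dt = 0: 0.00329·224 - 0.418 = 0.00981C*, so C* = 0.319/0.00981 = 32.6.

B* ≈ 224, H* ≈ 16.3, C* ≈ 32.6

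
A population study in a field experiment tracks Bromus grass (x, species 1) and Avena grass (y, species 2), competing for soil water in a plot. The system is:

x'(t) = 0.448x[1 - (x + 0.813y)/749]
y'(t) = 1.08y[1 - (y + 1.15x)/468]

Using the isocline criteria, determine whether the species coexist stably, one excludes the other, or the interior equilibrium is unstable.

Compare the nullcline intercepts: K1/α12 = 749/0.813 = 921 > K2 = 468; K2/α21 = 468/1.15 = 407 < K1 = 749.
Since the inequalities point opposite ways, species 1 can invade but species 2 cannot.

species 1 excludes species 2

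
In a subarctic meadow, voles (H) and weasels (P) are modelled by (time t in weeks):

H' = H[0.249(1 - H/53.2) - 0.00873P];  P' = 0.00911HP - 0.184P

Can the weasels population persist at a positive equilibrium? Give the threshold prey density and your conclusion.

Threshold H = 20.2; K > 20.2, so yes, the predator persists.

The predator equation gives dP/dt > 0 only when H > 0.184/0.00911 = 20.2.
Without the predator, H → K = 53.2. Since 53.2 > 20.2, the predator can invade and persist.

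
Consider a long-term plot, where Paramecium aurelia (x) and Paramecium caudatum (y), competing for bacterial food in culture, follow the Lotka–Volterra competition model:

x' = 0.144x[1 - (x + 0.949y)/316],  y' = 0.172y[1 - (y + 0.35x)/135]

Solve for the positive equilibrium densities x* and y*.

Setting both brackets to zero gives the nullclines x + 0.949y = 316 and 0.35x + y = 135.
Substituting y = 135 - 0.35x into the first: x(1 - 0.949·0.35) = 316 - 0.949·135.
So x* = 188/0.668 = 281, and then y* = 135 - 0.35·281 = 36.5.

x* ≈ 281, y* ≈ 36.5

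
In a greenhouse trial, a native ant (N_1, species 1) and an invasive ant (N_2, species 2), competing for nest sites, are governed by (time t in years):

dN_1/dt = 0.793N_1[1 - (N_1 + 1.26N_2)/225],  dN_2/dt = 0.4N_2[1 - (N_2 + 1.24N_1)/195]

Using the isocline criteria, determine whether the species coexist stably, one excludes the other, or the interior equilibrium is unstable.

unstable coexistence (outcome depends on initial conditions)

Compare the nullcline intercepts: K1/α12 = 225/1.26 = 179 < K2 = 195; K2/α21 = 195/1.24 = 157 < K1 = 225.
Since both are reversed, neither can invade when rare; the interior point is a saddle.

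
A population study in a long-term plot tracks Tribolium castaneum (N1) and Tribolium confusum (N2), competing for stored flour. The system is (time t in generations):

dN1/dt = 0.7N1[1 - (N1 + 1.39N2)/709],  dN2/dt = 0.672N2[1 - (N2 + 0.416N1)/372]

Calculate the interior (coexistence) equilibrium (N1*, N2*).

Setting both brackets to zero gives the nullclines N1 + 1.39N2 = 709 and 0.416N1 + N2 = 372.
Substituting N2 = 372 - 0.416N1 into the first: N1(1 - 1.39·0.416) = 709 - 1.39·372.
So N1* = 192/0.422 = 455, and then N2* = 372 - 0.416·455 = 183.

N1* ≈ 455, N2* ≈ 183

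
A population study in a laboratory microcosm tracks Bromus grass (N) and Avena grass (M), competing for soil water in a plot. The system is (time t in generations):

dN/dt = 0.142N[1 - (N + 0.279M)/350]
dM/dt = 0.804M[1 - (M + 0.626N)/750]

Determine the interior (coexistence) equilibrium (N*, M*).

N* ≈ 171, M* ≈ 643

Setting both brackets to zero gives the nullclines N + 0.279M = 350 and 0.626N + M = 750.
Substituting M = 750 - 0.626N into the first: N(1 - 0.279·0.626) = 350 - 0.279·750.
So N* = 141/0.825 = 171, and then M* = 750 - 0.626·171 = 643.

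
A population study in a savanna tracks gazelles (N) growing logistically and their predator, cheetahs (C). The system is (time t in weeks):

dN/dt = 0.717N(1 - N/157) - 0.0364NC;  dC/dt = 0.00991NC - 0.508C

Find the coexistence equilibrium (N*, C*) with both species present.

N* ≈ 51.3, C* ≈ 13.3

From dC/dt = 0 with C > 0: 0.00991N* = 0.508, so N* = 51.3.
Substitute into dN/dt = 0: 0.717(1 - 51.3/157) = 0.0364C*.
The bracket is 0.673, giving C* = 0.483/0.0364 = 13.3.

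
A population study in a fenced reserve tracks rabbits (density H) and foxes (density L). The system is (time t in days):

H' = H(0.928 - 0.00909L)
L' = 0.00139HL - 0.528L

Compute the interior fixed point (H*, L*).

H* ≈ 380, L* ≈ 102

Set dL/dt = 0 with L > 0: 0.00139H - 0.528 = 0, so H* = 0.528/0.00139 = 380.
Set dH/dt = 0 with H > 0: 0.928 - 0.00909L = 0, so L* = 0.928/0.00909 = 102.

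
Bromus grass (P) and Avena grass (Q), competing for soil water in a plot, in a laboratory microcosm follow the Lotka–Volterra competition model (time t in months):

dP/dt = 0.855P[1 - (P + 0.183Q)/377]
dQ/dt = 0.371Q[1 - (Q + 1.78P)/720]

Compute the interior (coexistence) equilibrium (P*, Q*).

P* ≈ 364, Q* ≈ 72.6

Setting both brackets to zero gives the nullclines P + 0.183Q = 377 and 1.78P + Q = 720.
Substituting Q = 720 - 1.78P into the first: P(1 - 0.183·1.78) = 377 - 0.183·720.
So P* = 245/0.674 = 364, and then Q* = 720 - 1.78·364 = 72.6.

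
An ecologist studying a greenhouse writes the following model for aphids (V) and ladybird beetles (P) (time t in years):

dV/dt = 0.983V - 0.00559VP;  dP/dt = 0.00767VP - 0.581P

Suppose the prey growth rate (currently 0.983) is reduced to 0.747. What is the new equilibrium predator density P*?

P* ≈ 134

At the interior fixed point, setting dV/dt = 0 with V > 0 fixes P* = (prey growth rate)/(VP coefficient) — independent of the other coefficients.
With the change, P* = 0.747/0.00559 = 134; it falls from 176.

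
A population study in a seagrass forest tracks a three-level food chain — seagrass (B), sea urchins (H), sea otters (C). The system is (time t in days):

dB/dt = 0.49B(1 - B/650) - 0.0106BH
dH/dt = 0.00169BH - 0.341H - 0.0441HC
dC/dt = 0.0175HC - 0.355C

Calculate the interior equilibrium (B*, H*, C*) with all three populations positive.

From dC/dt = 0: 0.0175H* = 0.355, so H* = 20.3.
From dB/dt = 0: 0.49(1 - B*/650) = 0.0106·20.3, giving B* = 650·(1 - 0.439) = 365.
From dH/dt = 0: 0.00169·365 - 0.341 = 0.0441C*, so C* = 0.275/0.0441 = 6.25.

B* ≈ 365, H* ≈ 20.3, C* ≈ 6.25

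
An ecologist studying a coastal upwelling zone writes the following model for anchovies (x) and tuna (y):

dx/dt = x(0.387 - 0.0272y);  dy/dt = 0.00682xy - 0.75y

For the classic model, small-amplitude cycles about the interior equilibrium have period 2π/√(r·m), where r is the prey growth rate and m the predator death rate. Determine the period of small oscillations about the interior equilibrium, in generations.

T ≈ 11.7 generations

Here r = 0.387 and m = 0.75, so r·m = 0.29.
ω = √0.29 = 0.539 per generation, hence T = 2π/ω ≈ 11.7 generations.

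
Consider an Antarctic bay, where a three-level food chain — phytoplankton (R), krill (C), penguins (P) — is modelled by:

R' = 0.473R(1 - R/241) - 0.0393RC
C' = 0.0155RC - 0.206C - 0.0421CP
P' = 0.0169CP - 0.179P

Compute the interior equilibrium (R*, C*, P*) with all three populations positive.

R* ≈ 28.9, C* ≈ 10.6, P* ≈ 5.75

From dP/dt = 0: 0.0169C* = 0.179, so C* = 10.6.
From dR/dt = 0: 0.473(1 - R*/241) = 0.0393·10.6, giving R* = 241·(1 - 0.88) = 28.9.
From dC/dt = 0: 0.0155·28.9 - 0.206 = 0.0421P*, so P* = 0.242/0.0421 = 5.75.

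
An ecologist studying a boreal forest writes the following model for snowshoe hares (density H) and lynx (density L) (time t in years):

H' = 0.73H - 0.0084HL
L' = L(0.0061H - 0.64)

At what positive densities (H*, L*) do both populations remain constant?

H* ≈ 105, L* ≈ 86.9

Set dL/dt = 0 with L > 0: 0.0061H - 0.64 = 0, so H* = 0.64/0.0061 = 105.
Set dH/dt = 0 with H > 0: 0.73 - 0.0084L = 0, so L* = 0.73/0.0084 = 86.9.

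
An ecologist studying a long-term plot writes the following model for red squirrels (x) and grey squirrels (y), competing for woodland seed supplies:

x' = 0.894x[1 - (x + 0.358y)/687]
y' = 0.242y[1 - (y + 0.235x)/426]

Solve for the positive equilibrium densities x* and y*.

Setting both brackets to zero gives the nullclines x + 0.358y = 687 and 0.235x + y = 426.
Substituting y = 426 - 0.235x into the first: x(1 - 0.358·0.235) = 687 - 0.358·426.
So x* = 534/0.916 = 584, and then y* = 426 - 0.235·584 = 289.

x* ≈ 584, y* ≈ 289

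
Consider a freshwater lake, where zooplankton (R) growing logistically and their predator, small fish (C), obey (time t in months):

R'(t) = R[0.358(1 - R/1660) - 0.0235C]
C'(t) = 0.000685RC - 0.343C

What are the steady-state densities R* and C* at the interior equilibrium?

R* ≈ 501, C* ≈ 10.6

From dC/dt = 0 with C > 0: 0.000685R* = 0.343, so R* = 501.
Substitute into dR/dt = 0: 0.358(1 - 501/1660) = 0.0235C*.
The bracket is 0.698, giving C* = 0.25/0.0235 = 10.6.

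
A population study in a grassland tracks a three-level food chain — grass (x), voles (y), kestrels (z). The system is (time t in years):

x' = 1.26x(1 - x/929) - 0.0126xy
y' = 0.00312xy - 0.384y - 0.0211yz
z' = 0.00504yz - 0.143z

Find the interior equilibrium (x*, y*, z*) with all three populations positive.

From dz/dt = 0: 0.00504y* = 0.143, so y* = 28.4.
From dx/dt = 0: 1.26(1 - x*/929) = 0.0126·28.4, giving x* = 929·(1 - 0.284) = 665.
From dy/dt = 0: 0.00312·665 - 0.384 = 0.0211z*, so z* = 1.69/0.0211 = 80.2.

x* ≈ 665, y* ≈ 28.4, z* ≈ 80.2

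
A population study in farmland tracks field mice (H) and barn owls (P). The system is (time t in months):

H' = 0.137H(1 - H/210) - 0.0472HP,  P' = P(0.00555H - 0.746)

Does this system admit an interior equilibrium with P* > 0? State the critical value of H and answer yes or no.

Threshold H = 134; K > 134, so yes, the predator persists.

The predator equation gives dP/dt > 0 only when H > 0.746/0.00555 = 134.
Without the predator, H → K = 210. Since 210 > 134, the predator can invade and persist.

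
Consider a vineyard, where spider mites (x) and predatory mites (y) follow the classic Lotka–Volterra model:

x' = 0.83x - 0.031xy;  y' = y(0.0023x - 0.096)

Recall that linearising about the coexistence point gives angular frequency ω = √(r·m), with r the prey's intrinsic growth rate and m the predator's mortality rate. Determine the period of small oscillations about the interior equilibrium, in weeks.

T ≈ 22.3 weeks

Here r = 0.83 and m = 0.096, so r·m = 0.0797.
ω = √0.0797 = 0.282 per week, hence T = 2π/ω ≈ 22.3 weeks.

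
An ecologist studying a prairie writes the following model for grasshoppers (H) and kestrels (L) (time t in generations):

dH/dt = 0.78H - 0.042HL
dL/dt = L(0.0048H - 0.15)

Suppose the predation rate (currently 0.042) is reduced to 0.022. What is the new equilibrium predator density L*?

At the interior fixed point, setting dH/dt = 0 with H > 0 fixes L* = (prey growth rate)/(HL coefficient) — independent of the other coefficients.
With the change, L* = 0.78/0.022 = 35.5; it rises from 18.6.

L* ≈ 35.5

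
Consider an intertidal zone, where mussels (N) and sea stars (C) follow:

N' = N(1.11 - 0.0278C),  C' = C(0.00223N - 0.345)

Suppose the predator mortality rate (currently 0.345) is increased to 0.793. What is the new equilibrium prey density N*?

At the interior fixed point, setting dC/dt = 0 with C > 0 fixes N* = (predator death rate)/(NC coefficient) — independent of the other coefficients.
With the change, N* = 0.793/0.00223 = 356; it rises from 155.

N* ≈ 356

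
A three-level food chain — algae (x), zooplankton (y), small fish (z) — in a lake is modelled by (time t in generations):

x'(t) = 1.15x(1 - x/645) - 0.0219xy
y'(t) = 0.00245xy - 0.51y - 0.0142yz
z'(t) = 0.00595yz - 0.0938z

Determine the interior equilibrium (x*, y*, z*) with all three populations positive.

x* ≈ 451, y* ≈ 15.8, z* ≈ 42

From dz/dt = 0: 0.00595y* = 0.0938, so y* = 15.8.
From dx/dt = 0: 1.15(1 - x*/645) = 0.0219·15.8, giving x* = 645·(1 - 0.3) = 451.
From dy/dt = 0: 0.00245·451 - 0.51 = 0.0142z*, so z* = 0.596/0.0142 = 42.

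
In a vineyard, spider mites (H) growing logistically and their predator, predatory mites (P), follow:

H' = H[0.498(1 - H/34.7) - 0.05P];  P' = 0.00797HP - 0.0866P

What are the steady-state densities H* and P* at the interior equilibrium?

From dP/dt = 0 with P > 0: 0.00797H* = 0.0866, so H* = 10.9.
Substitute into dH/dt = 0: 0.498(1 - 10.9/34.7) = 0.05P*.
The bracket is 0.687, giving P* = 0.342/0.05 = 6.84.

H* ≈ 10.9, P* ≈ 6.84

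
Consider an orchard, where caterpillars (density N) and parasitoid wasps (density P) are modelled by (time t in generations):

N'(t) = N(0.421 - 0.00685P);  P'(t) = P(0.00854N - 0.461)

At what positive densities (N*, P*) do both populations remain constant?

Set dP/dt = 0 with P > 0: 0.00854N - 0.461 = 0, so N* = 0.461/0.00854 = 54.
Set dN/dt = 0 with N > 0: 0.421 - 0.00685P = 0, so P* = 0.421/0.00685 = 61.5.

N* ≈ 54, P* ≈ 61.5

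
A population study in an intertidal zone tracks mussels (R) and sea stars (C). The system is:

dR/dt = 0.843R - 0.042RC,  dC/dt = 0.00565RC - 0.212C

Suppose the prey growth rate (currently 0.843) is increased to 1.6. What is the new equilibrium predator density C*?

C* ≈ 38.1

At the interior fixed point, setting dR/dt = 0 with R > 0 fixes C* = (prey growth rate)/(RC coefficient) — independent of the other coefficients.
With the change, C* = 1.6/0.042 = 38.1; it rises from 20.1.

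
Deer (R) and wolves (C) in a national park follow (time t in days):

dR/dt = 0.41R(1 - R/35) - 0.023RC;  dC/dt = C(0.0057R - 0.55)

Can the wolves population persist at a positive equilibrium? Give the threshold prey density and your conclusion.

Threshold R = 96.5; K < 96.5, so no, the predator goes extinct.

The predator equation gives dC/dt > 0 only when R > 0.55/0.0057 = 96.5.
Without the predator, R → K = 35. Since 35 < 96.5, the predator cannot invade.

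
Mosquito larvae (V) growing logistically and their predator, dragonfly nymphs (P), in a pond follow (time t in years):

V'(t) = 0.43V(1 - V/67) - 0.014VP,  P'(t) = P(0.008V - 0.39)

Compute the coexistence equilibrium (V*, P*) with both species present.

From dP/dt = 0 with P > 0: 0.008V* = 0.39, so V* = 48.8.
Substitute into dV/dt = 0: 0.43(1 - 48.8/67) = 0.014P*.
The bracket is 0.272, giving P* = 0.117/0.014 = 8.37.

V* ≈ 48.8, P* ≈ 8.37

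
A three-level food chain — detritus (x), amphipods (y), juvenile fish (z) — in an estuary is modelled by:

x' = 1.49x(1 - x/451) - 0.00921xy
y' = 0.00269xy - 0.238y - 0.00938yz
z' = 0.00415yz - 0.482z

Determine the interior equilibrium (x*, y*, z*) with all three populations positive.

x* ≈ 127, y* ≈ 116, z* ≈ 11.1

From dz/dt = 0: 0.00415y* = 0.482, so y* = 116.
From dx/dt = 0: 1.49(1 - x*/451) = 0.00921·116, giving x* = 451·(1 - 0.718) = 127.
From dy/dt = 0: 0.00269·127 - 0.238 = 0.00938z*, so z* = 0.104/0.00938 = 11.1.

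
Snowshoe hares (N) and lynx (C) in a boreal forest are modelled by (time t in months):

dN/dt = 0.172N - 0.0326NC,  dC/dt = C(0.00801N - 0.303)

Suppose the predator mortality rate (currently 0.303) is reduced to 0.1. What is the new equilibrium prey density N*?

N* ≈ 12.5

At the interior fixed point, setting dC/dt = 0 with C > 0 fixes N* = (predator death rate)/(NC coefficient) — independent of the other coefficients.
With the change, N* = 0.1/0.00801 = 12.5; it falls from 37.8.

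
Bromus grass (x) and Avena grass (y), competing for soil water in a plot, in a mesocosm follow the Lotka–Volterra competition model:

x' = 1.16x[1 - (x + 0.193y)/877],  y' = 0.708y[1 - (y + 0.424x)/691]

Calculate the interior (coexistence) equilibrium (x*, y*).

x* ≈ 810, y* ≈ 348

Setting both brackets to zero gives the nullclines x + 0.193y = 877 and 0.424x + y = 691.
Substituting y = 691 - 0.424x into the first: x(1 - 0.193·0.424) = 877 - 0.193·691.
So x* = 744/0.918 = 810, and then y* = 691 - 0.424·810 = 348.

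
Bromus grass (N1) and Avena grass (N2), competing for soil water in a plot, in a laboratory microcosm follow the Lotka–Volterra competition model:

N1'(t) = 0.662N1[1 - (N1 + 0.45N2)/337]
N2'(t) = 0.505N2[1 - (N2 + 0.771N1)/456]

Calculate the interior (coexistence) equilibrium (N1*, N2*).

N1* ≈ 202, N2* ≈ 300

Setting both brackets to zero gives the nullclines N1 + 0.45N2 = 337 and 0.771N1 + N2 = 456.
Substituting N2 = 456 - 0.771N1 into the first: N1(1 - 0.45·0.771) = 337 - 0.45·456.
So N1* = 132/0.653 = 202, and then N2* = 456 - 0.771·202 = 300.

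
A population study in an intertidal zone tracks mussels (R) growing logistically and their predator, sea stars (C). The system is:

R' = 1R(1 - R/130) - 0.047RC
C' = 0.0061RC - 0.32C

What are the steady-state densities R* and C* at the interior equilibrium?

R* ≈ 52.5, C* ≈ 12.7

From dC/dt = 0 with C > 0: 0.0061R* = 0.32, so R* = 52.5.
Substitute into dR/dt = 0: 1(1 - 52.5/130) = 0.047C*.
The bracket is 0.596, giving C* = 0.596/0.047 = 12.7.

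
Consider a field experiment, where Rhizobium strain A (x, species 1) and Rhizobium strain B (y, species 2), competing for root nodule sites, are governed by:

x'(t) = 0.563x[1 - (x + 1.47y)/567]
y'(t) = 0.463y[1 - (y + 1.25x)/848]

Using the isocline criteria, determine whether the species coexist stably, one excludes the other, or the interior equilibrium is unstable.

species 2 excludes species 1

Compare the nullcline intercepts: K1/α12 = 567/1.47 = 386 < K2 = 848; K2/α21 = 848/1.25 = 678 > K1 = 567.
Since the inequalities point opposite ways, species 2 can invade but species 1 cannot.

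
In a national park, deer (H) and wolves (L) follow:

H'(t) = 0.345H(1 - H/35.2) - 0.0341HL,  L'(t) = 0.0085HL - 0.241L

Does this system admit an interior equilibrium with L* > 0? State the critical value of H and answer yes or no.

The predator equation gives dL/dt > 0 only when H > 0.241/0.0085 = 28.4.
Without the predator, H → K = 35.2. Since 35.2 > 28.4, the predator can invade and persist.

Threshold H = 28.4; K > 28.4, so yes, the predator persists.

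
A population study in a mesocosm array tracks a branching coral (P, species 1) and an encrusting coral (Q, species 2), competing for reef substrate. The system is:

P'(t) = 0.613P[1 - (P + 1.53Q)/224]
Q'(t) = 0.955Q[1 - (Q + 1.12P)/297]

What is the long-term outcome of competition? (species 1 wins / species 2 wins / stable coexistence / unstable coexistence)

species 2 excludes species 1

Compare the nullcline intercepts: K1/α12 = 224/1.53 = 146 < K2 = 297; K2/α21 = 297/1.12 = 265 > K1 = 224.
Since the inequalities point opposite ways, species 2 can invade but species 1 cannot.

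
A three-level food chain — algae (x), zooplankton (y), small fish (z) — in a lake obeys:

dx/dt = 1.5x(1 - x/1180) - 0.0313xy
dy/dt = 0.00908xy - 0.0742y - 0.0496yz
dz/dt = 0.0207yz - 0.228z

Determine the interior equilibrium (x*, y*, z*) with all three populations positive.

x* ≈ 909, y* ≈ 11, z* ≈ 165

From dz/dt = 0: 0.0207y* = 0.228, so y* = 11.
From dx/dt = 0: 1.5(1 - x*/1180) = 0.0313·11, giving x* = 1180·(1 - 0.23) = 909.
From dy/dt = 0: 0.00908·909 - 0.0742 = 0.0496z*, so z* = 8.18/0.0496 = 165.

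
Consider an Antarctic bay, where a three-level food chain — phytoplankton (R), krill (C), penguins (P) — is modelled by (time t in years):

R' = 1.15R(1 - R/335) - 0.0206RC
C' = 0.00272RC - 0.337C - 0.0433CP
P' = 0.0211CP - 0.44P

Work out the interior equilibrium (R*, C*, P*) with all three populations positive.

R* ≈ 210, C* ≈ 20.9, P* ≈ 5.4

From dP/dt = 0: 0.0211C* = 0.44, so C* = 20.9.
From dR/dt = 0: 1.15(1 - R*/335) = 0.0206·20.9, giving R* = 335·(1 - 0.374) = 210.
From dC/dt = 0: 0.00272·210 - 0.337 = 0.0433P*, so P* = 0.234/0.0433 = 5.4.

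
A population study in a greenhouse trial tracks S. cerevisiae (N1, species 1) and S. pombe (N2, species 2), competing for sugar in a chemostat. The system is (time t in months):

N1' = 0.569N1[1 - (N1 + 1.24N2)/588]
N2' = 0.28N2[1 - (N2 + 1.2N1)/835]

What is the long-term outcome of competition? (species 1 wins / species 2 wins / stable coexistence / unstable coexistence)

Compare the nullcline intercepts: K1/α12 = 588/1.24 = 474 < K2 = 835; K2/α21 = 835/1.2 = 696 > K1 = 588.
Since the inequalities point opposite ways, species 2 can invade but species 1 cannot.

species 2 excludes species 1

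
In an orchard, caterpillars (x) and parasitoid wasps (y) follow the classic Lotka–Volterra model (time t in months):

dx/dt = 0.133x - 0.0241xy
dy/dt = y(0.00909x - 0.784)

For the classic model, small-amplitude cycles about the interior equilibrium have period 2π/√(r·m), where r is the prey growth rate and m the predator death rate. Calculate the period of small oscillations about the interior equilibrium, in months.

T ≈ 19.5 months

Here r = 0.133 and m = 0.784, so r·m = 0.104.
ω = √0.104 = 0.323 per month, hence T = 2π/ω ≈ 19.5 months.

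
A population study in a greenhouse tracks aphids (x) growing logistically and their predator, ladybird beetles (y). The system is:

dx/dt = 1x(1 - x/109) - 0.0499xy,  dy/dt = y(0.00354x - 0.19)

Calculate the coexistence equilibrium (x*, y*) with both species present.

From dy/dt = 0 with y > 0: 0.00354x* = 0.19, so x* = 53.7.
Substitute into dx/dt = 0: 1(1 - 53.7/109) = 0.0499y*.
The bracket is 0.508, giving y* = 0.508/0.0499 = 10.2.

x* ≈ 53.7, y* ≈ 10.2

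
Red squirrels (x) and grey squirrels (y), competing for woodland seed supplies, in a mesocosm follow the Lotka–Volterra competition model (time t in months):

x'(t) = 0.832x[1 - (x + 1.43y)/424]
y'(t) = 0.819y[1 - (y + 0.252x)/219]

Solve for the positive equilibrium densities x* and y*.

x* ≈ 173, y* ≈ 175

Setting both brackets to zero gives the nullclines x + 1.43y = 424 and 0.252x + y = 219.
Substituting y = 219 - 0.252x into the first: x(1 - 1.43·0.252) = 424 - 1.43·219.
So x* = 111/0.64 = 173, and then y* = 219 - 0.252·173 = 175.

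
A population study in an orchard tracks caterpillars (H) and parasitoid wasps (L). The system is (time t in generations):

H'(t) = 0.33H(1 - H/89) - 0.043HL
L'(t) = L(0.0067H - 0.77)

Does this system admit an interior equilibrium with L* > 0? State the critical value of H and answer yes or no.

The predator equation gives dL/dt > 0 only when H > 0.77/0.0067 = 115.
Without the predator, H → K = 89. Since 89 < 115, the predator cannot invade.

Threshold H = 115; K < 115, so no, the predator goes extinct.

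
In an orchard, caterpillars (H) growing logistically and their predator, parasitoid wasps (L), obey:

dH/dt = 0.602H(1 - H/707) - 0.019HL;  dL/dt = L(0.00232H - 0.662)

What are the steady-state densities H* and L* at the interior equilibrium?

From dL/dt = 0 with L > 0: 0.00232H* = 0.662, so H* = 285.
Substitute into dH/dt = 0: 0.602(1 - 285/707) = 0.019L*.
The bracket is 0.596, giving L* = 0.359/0.019 = 18.9.

H* ≈ 285, L* ≈ 18.9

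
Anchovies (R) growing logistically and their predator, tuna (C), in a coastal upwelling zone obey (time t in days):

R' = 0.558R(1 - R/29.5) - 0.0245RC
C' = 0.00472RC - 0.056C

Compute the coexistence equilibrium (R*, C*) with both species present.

R* ≈ 11.9, C* ≈ 13.6

From dC/dt = 0 with C > 0: 0.00472R* = 0.056, so R* = 11.9.
Substitute into dR/dt = 0: 0.558(1 - 11.9/29.5) = 0.0245C*.
The bracket is 0.598, giving C* = 0.334/0.0245 = 13.6.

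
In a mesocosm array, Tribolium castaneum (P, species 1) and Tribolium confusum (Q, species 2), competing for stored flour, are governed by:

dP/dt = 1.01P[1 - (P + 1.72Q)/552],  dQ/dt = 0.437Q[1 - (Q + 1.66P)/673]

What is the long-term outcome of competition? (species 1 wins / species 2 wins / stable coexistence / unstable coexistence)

Compare the nullcline intercepts: K1/α12 = 552/1.72 = 321 < K2 = 673; K2/α21 = 673/1.66 = 405 < K1 = 552.
Since both are reversed, neither can invade when rare; the interior point is a saddle.

unstable coexistence (outcome depends on initial conditions)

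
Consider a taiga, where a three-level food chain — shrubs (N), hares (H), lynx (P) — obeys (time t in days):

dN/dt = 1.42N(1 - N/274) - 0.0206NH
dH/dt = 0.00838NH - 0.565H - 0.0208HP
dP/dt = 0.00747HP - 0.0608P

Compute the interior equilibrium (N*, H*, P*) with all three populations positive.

N* ≈ 242, H* ≈ 8.14, P* ≈ 70.2

From dP/dt = 0: 0.00747H* = 0.0608, so H* = 8.14.
From dN/dt = 0: 1.42(1 - N*/274) = 0.0206·8.14, giving N* = 274·(1 - 0.118) = 242.
From dH/dt = 0: 0.00838·242 - 0.565 = 0.0208P*, so P* = 1.46/0.0208 = 70.2.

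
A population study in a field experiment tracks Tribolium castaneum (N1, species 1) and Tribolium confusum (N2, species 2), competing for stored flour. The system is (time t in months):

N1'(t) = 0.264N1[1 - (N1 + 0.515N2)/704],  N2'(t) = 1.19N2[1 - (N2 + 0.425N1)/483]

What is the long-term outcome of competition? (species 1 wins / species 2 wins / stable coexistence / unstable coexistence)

Compare the nullcline intercepts: K1/α12 = 704/0.515 = 1370 > K2 = 483; K2/α21 = 483/0.425 = 1140 > K1 = 704.
Since both inequalities hold, each species can invade when rare, so the interior equilibrium is stable.

stable coexistence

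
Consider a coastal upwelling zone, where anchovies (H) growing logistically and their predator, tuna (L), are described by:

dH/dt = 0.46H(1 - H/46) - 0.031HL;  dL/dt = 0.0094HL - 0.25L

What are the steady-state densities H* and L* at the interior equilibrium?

H* ≈ 26.6, L* ≈ 6.26

From dL/dt = 0 with L > 0: 0.0094H* = 0.25, so H* = 26.6.
Substitute into dH/dt = 0: 0.46(1 - 26.6/46) = 0.031L*.
The bracket is 0.422, giving L* = 0.194/0.031 = 6.26.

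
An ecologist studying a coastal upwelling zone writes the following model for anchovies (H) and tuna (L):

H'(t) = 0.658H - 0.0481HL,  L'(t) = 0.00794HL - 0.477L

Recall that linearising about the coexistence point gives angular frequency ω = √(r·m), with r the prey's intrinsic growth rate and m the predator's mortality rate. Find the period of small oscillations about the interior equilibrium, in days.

Here r = 0.658 and m = 0.477, so r·m = 0.314.
ω = √0.314 = 0.56 per day, hence T = 2π/ω ≈ 11.2 days.

T ≈ 11.2 days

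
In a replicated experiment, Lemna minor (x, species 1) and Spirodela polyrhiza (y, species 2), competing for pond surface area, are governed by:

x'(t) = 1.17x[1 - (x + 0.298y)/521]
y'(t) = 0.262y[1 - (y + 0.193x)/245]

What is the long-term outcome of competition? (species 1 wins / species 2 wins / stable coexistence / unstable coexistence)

stable coexistence

Compare the nullcline intercepts: K1/α12 = 521/0.298 = 1750 > K2 = 245; K2/α21 = 245/0.193 = 1270 > K1 = 521.
Since both inequalities hold, each species can invade when rare, so the interior equilibrium is stable.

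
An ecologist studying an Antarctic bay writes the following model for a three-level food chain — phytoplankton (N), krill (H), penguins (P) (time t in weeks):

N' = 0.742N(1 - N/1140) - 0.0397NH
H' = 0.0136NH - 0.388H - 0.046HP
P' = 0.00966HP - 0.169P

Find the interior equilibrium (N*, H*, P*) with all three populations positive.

N* ≈ 72.9, H* ≈ 17.5, P* ≈ 13.1

From dP/dt = 0: 0.00966H* = 0.169, so H* = 17.5.
From dN/dt = 0: 0.742(1 - N*/1140) = 0.0397·17.5, giving N* = 1140·(1 - 0.936) = 72.9.
From dH/dt = 0: 0.0136·72.9 - 0.388 = 0.046P*, so P* = 0.604/0.046 = 13.1.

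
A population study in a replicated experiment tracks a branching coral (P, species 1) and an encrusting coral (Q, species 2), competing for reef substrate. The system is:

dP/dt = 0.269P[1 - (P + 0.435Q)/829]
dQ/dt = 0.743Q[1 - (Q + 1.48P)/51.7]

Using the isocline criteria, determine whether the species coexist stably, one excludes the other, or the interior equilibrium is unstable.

Compare the nullcline intercepts: K1/α12 = 829/0.435 = 1910 > K2 = 51.7; K2/α21 = 51.7/1.48 = 34.9 < K1 = 829.
Since the inequalities point opposite ways, species 1 can invade but species 2 cannot.

species 1 excludes species 2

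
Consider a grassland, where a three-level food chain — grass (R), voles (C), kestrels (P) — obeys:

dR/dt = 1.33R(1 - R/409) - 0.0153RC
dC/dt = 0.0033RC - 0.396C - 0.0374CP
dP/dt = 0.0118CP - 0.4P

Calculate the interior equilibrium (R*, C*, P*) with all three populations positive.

R* ≈ 250, C* ≈ 33.9, P* ≈ 11.4

From dP/dt = 0: 0.0118C* = 0.4, so C* = 33.9.
From dR/dt = 0: 1.33(1 - R*/409) = 0.0153·33.9, giving R* = 409·(1 - 0.39) = 250.
From dC/dt = 0: 0.0033·250 - 0.396 = 0.0374P*, so P* = 0.427/0.0374 = 11.4.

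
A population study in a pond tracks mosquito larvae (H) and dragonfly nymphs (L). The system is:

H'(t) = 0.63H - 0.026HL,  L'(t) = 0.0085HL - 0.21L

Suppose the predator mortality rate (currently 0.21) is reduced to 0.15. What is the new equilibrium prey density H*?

H* ≈ 17.6

At the interior fixed point, setting dL/dt = 0 with L > 0 fixes H* = (predator death rate)/(HL coefficient) — independent of the other coefficients.
With the change, H* = 0.15/0.0085 = 17.6; it falls from 24.7.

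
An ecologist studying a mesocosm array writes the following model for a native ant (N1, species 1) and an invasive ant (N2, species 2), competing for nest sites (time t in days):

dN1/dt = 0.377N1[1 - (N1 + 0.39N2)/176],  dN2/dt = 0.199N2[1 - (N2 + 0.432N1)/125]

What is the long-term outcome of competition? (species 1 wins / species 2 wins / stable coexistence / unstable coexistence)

stable coexistence

Compare the nullcline intercepts: K1/α12 = 176/0.39 = 451 > K2 = 125; K2/α21 = 125/0.432 = 289 > K1 = 176.
Since both inequalities hold, each species can invade when rare, so the interior equilibrium is stable.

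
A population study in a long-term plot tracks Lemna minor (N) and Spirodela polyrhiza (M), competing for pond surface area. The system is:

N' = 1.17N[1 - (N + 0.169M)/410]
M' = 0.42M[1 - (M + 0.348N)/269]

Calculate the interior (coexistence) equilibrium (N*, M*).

Setting both brackets to zero gives the nullclines N + 0.169M = 410 and 0.348N + M = 269.
Substituting M = 269 - 0.348N into the first: N(1 - 0.169·0.348) = 410 - 0.169·269.
So N* = 365/0.941 = 387, and then M* = 269 - 0.348·387 = 134.

N* ≈ 387, M* ≈ 134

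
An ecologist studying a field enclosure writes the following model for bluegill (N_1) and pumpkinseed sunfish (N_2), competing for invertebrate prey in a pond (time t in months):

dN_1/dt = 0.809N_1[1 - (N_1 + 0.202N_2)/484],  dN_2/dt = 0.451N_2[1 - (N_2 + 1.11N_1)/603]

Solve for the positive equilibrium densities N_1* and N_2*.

N_1* ≈ 467, N_2* ≈ 84.8

Setting both brackets to zero gives the nullclines N_1 + 0.202N_2 = 484 and 1.11N_1 + N_2 = 603.
Substituting N_2 = 603 - 1.11N_1 into the first: N_1(1 - 0.202·1.11) = 484 - 0.202·603.
So N_1* = 362/0.776 = 467, and then N_2* = 603 - 1.11·467 = 84.8.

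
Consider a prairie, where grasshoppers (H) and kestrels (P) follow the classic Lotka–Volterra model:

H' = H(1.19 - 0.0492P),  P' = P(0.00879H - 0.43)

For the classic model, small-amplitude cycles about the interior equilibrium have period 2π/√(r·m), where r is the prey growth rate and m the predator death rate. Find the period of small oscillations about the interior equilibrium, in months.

Here r = 1.19 and m = 0.43, so r·m = 0.512.
ω = √0.512 = 0.715 per month, hence T = 2π/ω ≈ 8.78 months.

T ≈ 8.78 months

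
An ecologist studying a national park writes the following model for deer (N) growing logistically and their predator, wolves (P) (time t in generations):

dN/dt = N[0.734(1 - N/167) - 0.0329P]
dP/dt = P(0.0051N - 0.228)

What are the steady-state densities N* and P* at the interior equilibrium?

From dP/dt = 0 with P > 0: 0.0051N* = 0.228, so N* = 44.7.
Substitute into dN/dt = 0: 0.734(1 - 44.7/167) = 0.0329P*.
The bracket is 0.732, giving P* = 0.538/0.0329 = 16.3.

N* ≈ 44.7, P* ≈ 16.3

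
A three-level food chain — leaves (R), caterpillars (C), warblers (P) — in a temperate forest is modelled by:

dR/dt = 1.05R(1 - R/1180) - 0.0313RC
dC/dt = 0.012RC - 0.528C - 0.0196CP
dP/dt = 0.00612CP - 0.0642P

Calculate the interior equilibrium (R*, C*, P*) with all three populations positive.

R* ≈ 811, C* ≈ 10.5, P* ≈ 470

From dP/dt = 0: 0.00612C* = 0.0642, so C* = 10.5.
From dR/dt = 0: 1.05(1 - R*/1180) = 0.0313·10.5, giving R* = 1180·(1 - 0.313) = 811.
From dC/dt = 0: 0.012·811 - 0.528 = 0.0196P*, so P* = 9.2/0.0196 = 470.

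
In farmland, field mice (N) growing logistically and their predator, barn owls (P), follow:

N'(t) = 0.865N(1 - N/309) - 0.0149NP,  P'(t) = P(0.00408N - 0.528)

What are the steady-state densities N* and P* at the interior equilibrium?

N* ≈ 129, P* ≈ 33.7

From dP/dt = 0 with P > 0: 0.00408N* = 0.528, so N* = 129.
Substitute into dN/dt = 0: 0.865(1 - 129/309) = 0.0149P*.
The bracket is 0.581, giving P* = 0.503/0.0149 = 33.7.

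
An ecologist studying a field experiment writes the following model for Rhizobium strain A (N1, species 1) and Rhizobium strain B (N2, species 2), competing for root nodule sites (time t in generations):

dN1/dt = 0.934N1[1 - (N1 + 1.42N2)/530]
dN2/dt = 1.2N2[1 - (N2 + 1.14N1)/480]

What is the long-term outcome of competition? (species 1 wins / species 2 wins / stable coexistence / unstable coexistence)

unstable coexistence (outcome depends on initial conditions)

Compare the nullcline intercepts: K1/α12 = 530/1.42 = 373 < K2 = 480; K2/α21 = 480/1.14 = 421 < K1 = 530.
Since both are reversed, neither can invade when rare; the interior point is a saddle.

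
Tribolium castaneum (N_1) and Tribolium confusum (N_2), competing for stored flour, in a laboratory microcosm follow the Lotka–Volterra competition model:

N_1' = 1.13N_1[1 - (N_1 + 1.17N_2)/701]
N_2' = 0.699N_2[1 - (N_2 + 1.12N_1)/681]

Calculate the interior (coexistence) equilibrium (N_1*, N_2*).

Setting both brackets to zero gives the nullclines N_1 + 1.17N_2 = 701 and 1.12N_1 + N_2 = 681.
Substituting N_2 = 681 - 1.12N_1 into the first: N_1(1 - 1.17·1.12) = 701 - 1.17·681.
So N_1* = -95.8/-0.31 = 309, and then N_2* = 681 - 1.12·309 = 335.

N_1* ≈ 309, N_2* ≈ 335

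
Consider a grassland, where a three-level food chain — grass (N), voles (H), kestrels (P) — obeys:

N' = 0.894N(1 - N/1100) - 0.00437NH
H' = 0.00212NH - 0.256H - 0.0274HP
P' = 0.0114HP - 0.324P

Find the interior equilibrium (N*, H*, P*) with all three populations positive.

From dP/dt = 0: 0.0114H* = 0.324, so H* = 28.4.
From dN/dt = 0: 0.894(1 - N*/1100) = 0.00437·28.4, giving N* = 1100·(1 - 0.139) = 947.
From dH/dt = 0: 0.00212·947 - 0.256 = 0.0274P*, so P* = 1.75/0.0274 = 63.9.

N* ≈ 947, H* ≈ 28.4, P* ≈ 63.9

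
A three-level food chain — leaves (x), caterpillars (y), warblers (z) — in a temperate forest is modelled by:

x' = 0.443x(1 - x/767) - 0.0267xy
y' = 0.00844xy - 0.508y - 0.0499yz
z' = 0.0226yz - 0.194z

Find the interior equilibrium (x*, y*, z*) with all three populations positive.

From dz/dt = 0: 0.0226y* = 0.194, so y* = 8.58.
From dx/dt = 0: 0.443(1 - x*/767) = 0.0267·8.58, giving x* = 767·(1 - 0.517) = 370.
From dy/dt = 0: 0.00844·370 - 0.508 = 0.0499z*, so z* = 2.62/0.0499 = 52.4.

x* ≈ 370, y* ≈ 8.58, z* ≈ 52.4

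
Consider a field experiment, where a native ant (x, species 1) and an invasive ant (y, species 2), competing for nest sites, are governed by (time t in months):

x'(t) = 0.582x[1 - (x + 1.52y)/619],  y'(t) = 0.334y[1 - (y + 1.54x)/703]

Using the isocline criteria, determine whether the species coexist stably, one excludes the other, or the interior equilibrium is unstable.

unstable coexistence (outcome depends on initial conditions)

Compare the nullcline intercepts: K1/α12 = 619/1.52 = 407 < K2 = 703; K2/α21 = 703/1.54 = 456 < K1 = 619.
Since both are reversed, neither can invade when rare; the interior point is a saddle.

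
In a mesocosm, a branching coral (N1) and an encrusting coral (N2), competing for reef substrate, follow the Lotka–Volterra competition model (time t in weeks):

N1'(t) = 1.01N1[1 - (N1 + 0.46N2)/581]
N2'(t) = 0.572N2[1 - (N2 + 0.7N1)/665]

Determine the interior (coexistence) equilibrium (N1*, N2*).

N1* ≈ 406, N2* ≈ 381

Setting both brackets to zero gives the nullclines N1 + 0.46N2 = 581 and 0.7N1 + N2 = 665.
Substituting N2 = 665 - 0.7N1 into the first: N1(1 - 0.46·0.7) = 581 - 0.46·665.
So N1* = 275/0.678 = 406, and then N2* = 665 - 0.7·406 = 381.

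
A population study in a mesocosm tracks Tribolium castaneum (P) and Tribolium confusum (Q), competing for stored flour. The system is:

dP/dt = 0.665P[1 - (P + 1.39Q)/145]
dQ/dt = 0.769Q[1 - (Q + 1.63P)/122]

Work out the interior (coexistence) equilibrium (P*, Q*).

P* ≈ 19.4, Q* ≈ 90.3

Setting both brackets to zero gives the nullclines P + 1.39Q = 145 and 1.63P + Q = 122.
Substituting Q = 122 - 1.63P into the first: P(1 - 1.39·1.63) = 145 - 1.39·122.
So P* = -24.6/-1.27 = 19.4, and then Q* = 122 - 1.63·19.4 = 90.3.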